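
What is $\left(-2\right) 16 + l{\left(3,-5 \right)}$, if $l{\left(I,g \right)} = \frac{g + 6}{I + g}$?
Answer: $- \frac{65}{2} \approx -32.5$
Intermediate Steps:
$l{\left(I,g \right)} = \frac{6 + g}{I + g}$
$\left(-2\right) 16 + l{\left(3,-5 \right)} = \left(-2\right) 16 + \frac{6 - 5}{3 - 5} = -32 + \frac{1}{-2} \cdot 1 = -32 - \frac{1}{2} = - \frac{65}{2}$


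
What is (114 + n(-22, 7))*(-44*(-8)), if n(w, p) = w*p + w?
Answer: -21824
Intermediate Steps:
n(w, p) = w + p*w (n(w, p) = p*w + w = w + p*w)
(114 + n(-22, 7))*(-44*(-8)) = (114 - 22*(1 + 7))*(-44*(-8)) = (114 - 22*8)*352 = (114 - 176)*352 = -62*352 = -21824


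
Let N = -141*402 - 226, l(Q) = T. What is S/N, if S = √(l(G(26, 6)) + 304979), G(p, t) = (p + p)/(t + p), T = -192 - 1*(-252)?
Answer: -√305039/56908 ≈ -0.0097052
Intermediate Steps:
T = 60 (T = -192 + 252 = 60)
G(p, t) = 2*p/(p + t) (G(p, t) = (2*p)/(p + t) = 2*p/(p + t))
l(Q) = 60
N = -56908 (N = -56682 - 226 = -56908)
S = √305039 (S = √(60 + 304979) = √305039 ≈ 552.30)
S/N = √305039/(-56908) = √305039*(-1/56908) = -√305039/56908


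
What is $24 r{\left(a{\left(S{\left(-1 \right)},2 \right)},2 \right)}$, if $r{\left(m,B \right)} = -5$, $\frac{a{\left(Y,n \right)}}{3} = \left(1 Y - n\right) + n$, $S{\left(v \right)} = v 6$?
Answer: $-120$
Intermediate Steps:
$S{\left(v \right)} = 6 v$
$a{\left(Y,n \right)} = 3 Y$ ($a{\left(Y,n \right)} = 3 \left(\left(1 Y - n\right) + n\right) = 3 \left(\left(Y - n\right) + n\right) = 3 Y$)
$24 r{\left(a{\left(S{\left(-1 \right)},2 \right)},2 \right)} = 24 \left(-5\right) = -120$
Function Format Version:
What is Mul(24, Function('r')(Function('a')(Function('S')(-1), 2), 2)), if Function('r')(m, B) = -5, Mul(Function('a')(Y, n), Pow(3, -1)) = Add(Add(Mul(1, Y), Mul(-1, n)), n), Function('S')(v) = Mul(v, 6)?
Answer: -120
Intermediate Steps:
Function('S')(v) = Mul(6, v)
Function('a')(Y, n) = Mul(3, Y) (Function('a')(Y, n) = Mul(3, Add(Add(Mul(1, Y), Mul(-1, n)), n)) = Mul(3, Add(Add(Y, Mul(-1, n)), n)) = Mul(3, Y))
Mul(24, Function('r')(Function('a')(Function('S')(-1), 2), 2)) = Mul(24, -5) = -120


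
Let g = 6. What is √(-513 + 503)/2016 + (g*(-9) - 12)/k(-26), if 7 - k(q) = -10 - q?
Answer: 22/3 + I*√10/2016 ≈ 7.3333 + 0.0015686*I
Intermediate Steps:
k(q) = 17 + q (k(q) = 7 - (-10 - q) = 7 + (10 + q) = 17 + q)
√(-513 + 503)/2016 + (g*(-9) - 12)/k(-26) = √(-513 + 503)/2016 + (6*(-9) - 12)/(17 - 26) = √(-10)*(1/2016) + (-54 - 12)/(-9) = (I*√10)*(1/2016) - 66*(-⅑) = I*√10/2016 + 22/3 = 22/3 + I*√10/2016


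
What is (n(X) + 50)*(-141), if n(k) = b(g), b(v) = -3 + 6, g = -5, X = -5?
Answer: -7473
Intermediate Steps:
b(v) = 3
n(k) = 3
(n(X) + 50)*(-141) = (3 + 50)*(-141) = 53*(-141) = -7473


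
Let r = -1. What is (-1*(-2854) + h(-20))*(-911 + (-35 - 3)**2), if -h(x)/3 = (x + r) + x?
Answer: 1586741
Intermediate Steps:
h(x) = 3 - 6*x (h(x) = -3*((x - 1) + x) = -3*((-1 + x) + x) = -3*(-1 + 2*x) = 3 - 6*x)
(-1*(-2854) + h(-20))*(-911 + (-35 - 3)**2) = (-1*(-2854) + (3 - 6*(-20)))*(-911 + (-35 - 3)**2) = (2854 + (3 + 120))*(-911 + (-38)**2) = (2854 + 123)*(-911 + 1444) = 2977*533 = 1586741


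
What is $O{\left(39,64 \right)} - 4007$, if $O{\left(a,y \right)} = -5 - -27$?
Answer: $-3985$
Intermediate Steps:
$O{\left(a,y \right)} = 22$ ($O{\left(a,y \right)} = -5 + 27 = 22$)
$O{\left(39,64 \right)} - 4007 = 22 - 4007 = -3985$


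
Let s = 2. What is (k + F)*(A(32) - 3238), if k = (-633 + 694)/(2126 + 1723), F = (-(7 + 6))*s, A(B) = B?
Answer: 320641678/3849 ≈ 83305.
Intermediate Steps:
F = -26 (F = -(7 + 6)*2 = -1*13*2 = -13*2 = -26)
k = 61/3849 ≈ 0.015848
(k + F)*(A(32) - 3238) = (61/3849 - 26)*(32 - 3238) = -100013/3849*(-3206) = 320641678/3849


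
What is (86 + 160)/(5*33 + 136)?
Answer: 246/301 ≈ 0.81728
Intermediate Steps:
(86 + 160)/(5*33 + 136) = 246/(165 + 136) = 246/301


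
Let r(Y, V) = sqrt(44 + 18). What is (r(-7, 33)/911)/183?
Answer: sqrt(62)/166713 ≈ 4.7231e-5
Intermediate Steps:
r(Y, V) = sqrt(62)
(r(-7, 33)/911)/183 = (sqrt(62)/911)/183 = (sqrt(62)*(1/911))*(1/183) = (sqrt(62)/911)*(1/183) = sqrt(62)/166713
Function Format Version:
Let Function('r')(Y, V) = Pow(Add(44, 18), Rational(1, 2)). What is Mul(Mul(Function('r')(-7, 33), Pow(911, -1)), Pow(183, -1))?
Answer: Mul(Rational(1, 166713), Pow(62, Rational(1, 2))) ≈ 4.7231e-5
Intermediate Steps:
Function('r')(Y, V) = Pow(62, Rational(1, 2))
Mul(Mul(Function('r')(-7, 33), Pow(911, -1)), Pow(183, -1)) = Mul(Mul(Pow(62, Rational(1, 2)), Pow(911, -1)), Pow(183, -1)) = Mul(Mul(Pow(62, Rational(1, 2)), Rational(1, 911)), Rational(1, 183)) = Mul(Mul(Rational(1, 911), Pow(62, Rational(1, 2))), Rational(1, 183)) = Mul(Rational(1, 166713), Pow(62, Rational(1, 2)))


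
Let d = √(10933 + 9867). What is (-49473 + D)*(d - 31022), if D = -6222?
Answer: 1727770290 - 2227800*√13 ≈ 1.7197e+9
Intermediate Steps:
d = 40*√13 (d = √20800 = 40*√13 ≈ 144.22)
(-49473 + D)*(d - 31022) = (-49473 - 6222)*(40*√13 - 31022) = -55695*(-31022 + 40*√13) = 1727770290 - 2227800*√13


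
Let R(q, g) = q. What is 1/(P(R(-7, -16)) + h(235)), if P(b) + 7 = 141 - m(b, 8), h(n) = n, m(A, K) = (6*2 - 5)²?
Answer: 1/320 ≈ 0.0031250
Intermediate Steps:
m(A, K) = 49 (m(A, K) = (12 - 5)² = 7² = 49)
P(b) = 85 (P(b) = -7 + (141 - 1*49) = -7 + (141 - 49) = -7 + 92 = 85)
1/(P(R(-7, -16)) + h(235)) = 1/(85 + 235) = 1/320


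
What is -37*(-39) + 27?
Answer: 1470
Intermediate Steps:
-37*(-39) + 27 = 1443 + 27 = 1470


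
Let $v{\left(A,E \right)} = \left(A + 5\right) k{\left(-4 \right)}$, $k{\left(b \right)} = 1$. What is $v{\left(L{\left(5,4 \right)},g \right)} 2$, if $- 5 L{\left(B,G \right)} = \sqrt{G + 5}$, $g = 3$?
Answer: $\frac{44}{5} \approx 8.8$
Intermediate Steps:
$L{\left(B,G \right)} = - \frac{\sqrt{5 + G}}{5}$ ($L{\left(B,G \right)} = - \frac{\sqrt{G + 5}}{5} = - \frac{\sqrt{5 + G}}{5}$)
$v{\left(A,E \right)} = 5 + A$ ($v{\left(A,E \right)} = \left(A + 5\right) 1 = \left(5 + A\right) 1 = 5 + A$)
$v{\left(L{\left(5,4 \right)},g \right)} 2 = \left(5 - \frac{\sqrt{5 + 4}}{5}\right) 2 = \left(5 - \frac{\sqrt{9}}{5}\right) 2 = \left(5 - \frac{3}{5}\right) 2 = \frac{22}{5} \cdot 2 = \frac{44}{5}$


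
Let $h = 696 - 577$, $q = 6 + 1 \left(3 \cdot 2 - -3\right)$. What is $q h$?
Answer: $1785$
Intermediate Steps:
$q = 15$ ($q = 6 + 1 \left(6 + 3\right) = 6 + 1 \cdot 9 = 6 + 9 = 15$)
$h = 119$ ($h = 696 - 577 = 119$)
$q h = 15 \cdot 119 = 1785$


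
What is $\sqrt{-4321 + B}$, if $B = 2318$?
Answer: $i \sqrt{2003} \approx 44.755 i$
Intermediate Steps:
$\sqrt{-4321 + B} = \sqrt{-4321 + 2318} = \sqrt{-2003} = i \sqrt{2003}$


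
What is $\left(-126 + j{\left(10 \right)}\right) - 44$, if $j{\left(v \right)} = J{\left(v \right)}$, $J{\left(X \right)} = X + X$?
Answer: $-150$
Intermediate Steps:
$J{\left(X \right)} = 2 X$
$j{\left(v \right)} = 2 v$
$\left(-126 + j{\left(10 \right)}\right) - 44 = \left(-126 + 2 \cdot 10\right) - 44 = \left(-126 + 20\right) - 44 = -106 - 44 = -150$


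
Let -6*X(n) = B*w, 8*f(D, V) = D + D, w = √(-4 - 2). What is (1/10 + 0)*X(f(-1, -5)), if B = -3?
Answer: I*√6/20 ≈ 0.12247*I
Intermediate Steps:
w = I*√6 (w = √(-6) = I*√6 ≈ 2.4495*I)
f(D, V) = D/4 (f(D, V) = (D + D)/8 = (2*D)/8 = D/4)
X(n) = I*√6/2 (X(n) = -(-1)*I*√6/2 = I*√6/2)
(1/10 + 0)*X(f(-1, -5)) = (1/10 + 0)*(I*√6/2) = (⅒ + 0)*(I*√6/2) = (I*√6/2)/10 = I*√6/20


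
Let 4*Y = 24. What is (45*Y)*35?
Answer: 9450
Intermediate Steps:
Y = 6 (Y = (1/4)*24 = 6)
(45*Y)*35 = (45*6)*35 = 270*35 = 9450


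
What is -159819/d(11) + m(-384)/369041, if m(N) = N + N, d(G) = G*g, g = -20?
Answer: 5361781329/7380820 ≈ 726.45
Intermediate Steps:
d(G) = -20*G (d(G) = G*(-20) = -20*G)
m(N) = 2*N
-159819/d(11) + m(-384)/369041 = -159819/((-20*11)) + (2*(-384))/369041 = -159819/(-220) - 768*1/369041 = -159819*(-1/220) - 768/369041 = 14529/20 - 768/369041 = 5361781329/7380820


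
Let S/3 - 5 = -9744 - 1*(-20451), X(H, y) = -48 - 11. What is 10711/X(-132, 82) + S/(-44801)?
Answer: -481759535/2643259 ≈ -182.26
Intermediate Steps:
X(H, y) = -59
S = 32136 (S = 15 + 3*(-9744 - 1*(-20451)) = 15 + 3*(-9744 + 20451) = 15 + 3*10707 = 15 + 32121 = 32136)
10711/X(-132, 82) + S/(-44801) = 10711/(-59) + 32136/(-44801) = 10711*(-1/59) + 32136*(-1/44801) = -10711/59 - 32136/44801 = -481759535/2643259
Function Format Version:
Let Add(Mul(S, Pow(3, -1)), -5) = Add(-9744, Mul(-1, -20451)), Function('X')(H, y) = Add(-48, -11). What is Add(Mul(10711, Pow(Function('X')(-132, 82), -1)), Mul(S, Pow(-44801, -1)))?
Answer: Rational(-481759535, 2643259) ≈ -182.26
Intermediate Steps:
Function('X')(H, y) = -59
S = 32136 (S = Add(15, Mul(3, Add(-9744, Mul(-1, -20451)))) = Add(15, Mul(3, Add(-9744, 20451))) = Add(15, Mul(3, 10707)) = Add(15, 32121) = 32136)
Add(Mul(10711, Pow(Function('X')(-132, 82), -1)), Mul(S, Pow(-44801, -1))) = Add(Mul(10711, Pow(-59, -1)), Mul(32136, Pow(-44801, -1))) = Add(Mul(10711, Rational(-1, 59)), Mul(32136, Rational(-1, 44801))) = Add(Rational(-10711, 59), Rational(-32136, 44801)) = Rational(-481759535, 2643259)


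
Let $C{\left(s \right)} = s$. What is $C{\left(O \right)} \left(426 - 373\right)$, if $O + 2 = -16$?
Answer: $-954$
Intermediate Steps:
$O = -18$ ($O = -2 - 16 = -18$)
$C{\left(O \right)} \left(426 - 373\right) = - 18 \left(426 - 373\right) = \left(-18\right) 53 = -954$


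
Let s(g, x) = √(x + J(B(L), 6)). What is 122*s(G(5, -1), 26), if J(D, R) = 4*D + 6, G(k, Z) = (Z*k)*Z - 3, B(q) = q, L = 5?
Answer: 244*√13 ≈ 879.75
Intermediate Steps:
G(k, Z) = -3 + k*Z² (G(k, Z) = k*Z² - 3 = -3 + k*Z²)
J(D, R) = 6 + 4*D
s(g, x) = √(26 + x) (s(g, x) = √(x + (6 + 4*5)) = √(x + (6 + 20)) = √(x + 26) = √(26 + x))
122*s(G(5, -1), 26) = 122*√(26 + 26) = 122*√52 = 122*(2*√13) = 244*√13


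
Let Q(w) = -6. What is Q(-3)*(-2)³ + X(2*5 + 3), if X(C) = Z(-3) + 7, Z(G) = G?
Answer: 52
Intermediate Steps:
X(C) = 4 (X(C) = -3 + 7 = 4)
Q(-3)*(-2)³ + X(2*5 + 3) = -6*(-2)³ + 4 = -6*(-8) + 4 = 48 + 4 = 52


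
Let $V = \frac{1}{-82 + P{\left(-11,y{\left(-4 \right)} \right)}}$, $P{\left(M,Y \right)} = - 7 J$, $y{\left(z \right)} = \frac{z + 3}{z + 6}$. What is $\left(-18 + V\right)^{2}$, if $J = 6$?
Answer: $\frac{4986289}{15376} \approx 324.29$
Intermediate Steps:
$y{\left(z \right)} = \frac{3 + z}{6 + z}$
$P{\left(M,Y \right)} = -42$ ($P{\left(M,Y \right)} = \left(-7\right) 6 = -42$)
$V = - \frac{1}{124}$ ($V = \frac{1}{-82 - 42} = \frac{1}{-124} = - \frac{1}{124} \approx -0.0080645$)
$\left(-18 + V\right)^{2} = \left(-18 - \frac{1}{124}\right)^{2} = \left(- \frac{2233}{124}\right)^{2} = \frac{4986289}{15376}$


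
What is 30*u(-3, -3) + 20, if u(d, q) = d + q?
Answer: -160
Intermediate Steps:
30*u(-3, -3) + 20 = 30*(-3 - 3) + 20 = 30*(-6) + 20 = -180 + 20 = -160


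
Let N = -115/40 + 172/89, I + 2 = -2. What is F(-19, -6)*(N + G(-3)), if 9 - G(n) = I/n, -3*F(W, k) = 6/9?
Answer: -14363/9612 ≈ -1.4943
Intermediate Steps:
F(W, k) = -2/9
I = -4 (I = -2 - 2 = -4)
N = -671/712 (N = -115*1/40 + 172*(1/89) = -23/8 + 172/89 = -671/712 ≈ -0.94242)
G(n) = 9 + 4/n (G(n) = 9 - (-4)/n = 9 + 4/n)
F(-19, -6)*(N + G(-3)) = -2*(-671/712 + (9 + 4/(-3)))/9 = -2*(-671/712 + (9 + 4*(-⅓)))/9 = -2*(-671/712 + (9 - 4/3))/9 = -2*(-671/712 + 23/3)/9 = -2/9*14363/2136 = -14363/9612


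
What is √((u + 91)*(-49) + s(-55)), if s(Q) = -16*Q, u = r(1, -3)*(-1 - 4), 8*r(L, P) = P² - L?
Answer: I*√3334 ≈ 57.741*I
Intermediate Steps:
r(L, P) = -L/8 + P²/8 (r(L, P) = (P² - L)/8 = -L/8 + P²/8)
u = -5 (u = (-⅛*1 + (⅛)*(-3)²)*(-1 - 4) = (-⅛ + (⅛)*9)*(-5) = (-⅛ + 9/8)*(-5) = 1*(-5) = -5)
√((u + 91)*(-49) + s(-55)) = √((-5 + 91)*(-49) - 16*(-55)) = √(86*(-49) + 880) = √(-4214 + 880) = √(-3334) = I*√3334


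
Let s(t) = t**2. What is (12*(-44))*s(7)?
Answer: -25872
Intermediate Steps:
(12*(-44))*s(7) = (12*(-44))*7**2 = -528*49 = -25872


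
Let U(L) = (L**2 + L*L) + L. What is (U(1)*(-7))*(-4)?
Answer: 84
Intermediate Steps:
U(L) = L + 2*L**2 (U(L) = (L**2 + L**2) + L = 2*L**2 + L = L + 2*L**2)
(U(1)*(-7))*(-4) = ((1*(1 + 2*1))*(-7))*(-4) = ((1*(1 + 2))*(-7))*(-4) = ((1*3)*(-7))*(-4) = (3*(-7))*(-4) = -21*(-4) = 84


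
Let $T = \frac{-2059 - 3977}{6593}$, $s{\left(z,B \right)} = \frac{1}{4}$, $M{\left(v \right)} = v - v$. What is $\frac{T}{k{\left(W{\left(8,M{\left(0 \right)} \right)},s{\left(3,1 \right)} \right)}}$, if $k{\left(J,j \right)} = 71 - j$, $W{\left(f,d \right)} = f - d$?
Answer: $- \frac{24144}{1865819} \approx -0.01294$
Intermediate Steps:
$M{\left(v \right)} = 0$
$s{\left(z,B \right)} = \frac{1}{4}$
$T = - \frac{6036}{6593}$ ($T = \left(-6036\right) \frac{1}{6593} = - \frac{6036}{6593} \approx -0.91552$)
$\frac{T}{k{\left(W{\left(8,M{\left(0 \right)} \right)},s{\left(3,1 \right)} \right)}} = - \frac{6036}{6593 \left(71 - \frac{1}{4}\right)} = - \frac{6036}{6593 \cdot \frac{283}{4}} = \left(- \frac{6036}{6593}\right) \frac{4}{283} = - \frac{24144}{1865819}$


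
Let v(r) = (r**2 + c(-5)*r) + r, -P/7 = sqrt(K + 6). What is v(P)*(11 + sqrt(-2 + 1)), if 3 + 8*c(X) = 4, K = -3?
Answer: -7*sqrt(3)*(9 - 56*sqrt(3))*(11 + I)/8 ≈ 1467.0 + 133.36*I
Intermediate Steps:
c(X) = 1/8 (c(X) = -3/8 + (1/8)*4 = -3/8 + 1/2 = 1/8)
P = -7*sqrt(3) (P = -7*sqrt(-3 + 6) = -7*sqrt(3) ≈ -12.124)
v(r) = r**2 + 9*r/8 (v(r) = (r**2 + r/8) + r = r**2 + 9*r/8)
v(P)*(11 + sqrt(-2 + 1)) = ((-7*sqrt(3))*(9 + 8*(-7*sqrt(3)))/8)*(11 + sqrt(-2 + 1)) = ((-7*sqrt(3))*(9 - 56*sqrt(3))/8)*(11 + sqrt(-1)) = (-7*sqrt(3)*(9 - 56*sqrt(3))/8)*(11 + I) = -7*sqrt(3)*(9 - 56*sqrt(3))*(11 + I)/8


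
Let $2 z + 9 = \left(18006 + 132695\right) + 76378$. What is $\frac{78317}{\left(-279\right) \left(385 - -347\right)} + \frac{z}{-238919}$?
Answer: $- \frac{41898445303}{48793949532} \approx -0.85868$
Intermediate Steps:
$z = 113535$ ($z = - \frac{9}{2} + \frac{\left(18006 + 132695\right) + 76378}{2} = - \frac{9}{2} + \frac{150701 + 76378}{2} = - \frac{9}{2} + \frac{1}{2} \cdot 227079 = - \frac{9}{2} + \frac{227079}{2} = 113535$)
$\frac{78317}{\left(-279\right) \left(385 - -347\right)} + \frac{z}{-238919} = \frac{78317}{\left(-279\right) \left(385 - -347\right)} + \frac{113535}{-238919} = \frac{78317}{\left(-279\right) \left(385 + 347\right)} + 113535 \left(- \frac{1}{238919}\right) = \frac{78317}{\left(-279\right) 732} - \frac{113535}{238919} = \frac{78317}{-204228} - \frac{113535}{238919} = 78317 \left(- \frac{1}{204228}\right) - \frac{113535}{238919} = - \frac{78317}{204228} - \frac{113535}{238919} = - \frac{41898445303}{48793949532}$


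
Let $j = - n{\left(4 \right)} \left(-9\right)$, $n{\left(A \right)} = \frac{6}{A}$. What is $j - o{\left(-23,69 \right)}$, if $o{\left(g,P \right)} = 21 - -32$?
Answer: $- \frac{79}{2} \approx -39.5$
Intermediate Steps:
$o{\left(g,P \right)} = 53$ ($o{\left(g,P \right)} = 21 + 32 = 53$)
$j = \frac{27}{2}$ ($j = - \frac{6}{4} \left(-9\right) = \left(-1\right) \frac{3}{2} \left(-9\right) = \left(- \frac{3}{2}\right) \left(-9\right) = \frac{27}{2} \approx 13.5$)
$j - o{\left(-23,69 \right)} = \frac{27}{2} - 53 = - \frac{79}{2}$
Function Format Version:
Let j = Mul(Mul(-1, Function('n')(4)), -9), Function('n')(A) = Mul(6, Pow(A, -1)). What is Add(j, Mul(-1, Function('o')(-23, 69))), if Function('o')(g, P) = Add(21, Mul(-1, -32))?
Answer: Rational(-79, 2) ≈ -39.500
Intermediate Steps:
Function('o')(g, P) = 53 (Function('o')(g, P) = Add(21, 32) = 53)
j = Rational(27, 2) (j = Mul(Mul(-1, Mul(6, Pow(4, -1))), -9) = Mul(Mul(-1, Mul(6, Rational(1, 4))), -9) = Mul(Mul(-1, Rational(3, 2)), -9) = Mul(Rational(-3, 2), -9) = Rational(27, 2) ≈ 13.500)
Add(j, Mul(-1, Function('o')(-23, 69))) = Add(Rational(27, 2), Mul(-1, 53)) = Add(Rational(27, 2), -53) = Rational(-79, 2)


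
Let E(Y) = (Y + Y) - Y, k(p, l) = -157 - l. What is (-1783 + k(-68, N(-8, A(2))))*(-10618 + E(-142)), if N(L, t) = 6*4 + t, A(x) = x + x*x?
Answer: 21197200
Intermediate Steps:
A(x) = x + x²
N(L, t) = 24 + t
E(Y) = Y (E(Y) = 2*Y - Y = Y)
(-1783 + k(-68, N(-8, A(2))))*(-10618 + E(-142)) = (-1783 + (-157 - (24 + 2*(1 + 2))))*(-10618 - 142) = (-1783 + (-157 - (24 + 2*3)))*(-10760) = (-1783 + (-157 - (24 + 6)))*(-10760) = (-1783 + (-157 - 1*30))*(-10760) = (-1783 + (-157 - 30))*(-10760) = (-1783 - 187)*(-10760) = -1970*(-10760) = 21197200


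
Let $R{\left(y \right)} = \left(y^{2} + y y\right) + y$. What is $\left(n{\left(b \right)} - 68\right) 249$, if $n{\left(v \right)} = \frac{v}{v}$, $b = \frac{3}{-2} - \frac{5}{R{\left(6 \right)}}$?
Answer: $-16683$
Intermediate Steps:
$R{\left(y \right)} = y + 2 y^{2}$ ($R{\left(y \right)} = \left(y^{2} + y^{2}\right) + y = 2 y^{2} + y = y + 2 y^{2}$)
$b = - \frac{61}{39}$ ($b = \frac{3}{-2} - \frac{5}{6 \left(1 + 2 \cdot 6\right)} = 3 \left(- \frac{1}{2}\right) - \frac{5}{6 \left(1 + 12\right)} = - \frac{3}{2} - \frac{5}{6 \cdot 13} = - \frac{3}{2} - \frac{5}{78} = - \frac{61}{39} \approx -1.5641$)
$n{\left(v \right)} = 1$
$\left(n{\left(b \right)} - 68\right) 249 = \left(1 - 68\right) 249 = \left(-67\right) 249 = -16683$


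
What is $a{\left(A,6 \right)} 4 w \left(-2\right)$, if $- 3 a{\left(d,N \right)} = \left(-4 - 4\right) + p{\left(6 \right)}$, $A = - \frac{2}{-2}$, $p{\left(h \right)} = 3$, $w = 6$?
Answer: $-80$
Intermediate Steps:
$A = 1$ ($A = \left(-2\right) \left(- \frac{1}{2}\right) = 1$)
$a{\left(d,N \right)} = \frac{5}{3}$ ($a{\left(d,N \right)} = - \frac{\left(-4 - 4\right) + 3}{3} = - \frac{-8 + 3}{3} = \left(- \frac{1}{3}\right) \left(-5\right) = \frac{5}{3}$)
$a{\left(A,6 \right)} 4 w \left(-2\right) = \frac{5 \cdot 4 \cdot 6}{3} \left(-2\right) = \frac{5}{3} \cdot 24 \left(-2\right) = 40 \left(-2\right) = -80$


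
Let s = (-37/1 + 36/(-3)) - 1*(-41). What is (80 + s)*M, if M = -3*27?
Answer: -5832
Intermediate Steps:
s = -8 (s = (-37*1 + 36*(-⅓)) + 41 = (-37 - 12) + 41 = -49 + 41 = -8)
M = -81
(80 + s)*M = (80 - 8)*(-81) = 72*(-81) = -5832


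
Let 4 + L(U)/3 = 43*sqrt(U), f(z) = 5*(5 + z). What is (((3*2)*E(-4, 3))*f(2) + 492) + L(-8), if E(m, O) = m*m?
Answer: 3840 + 258*I*sqrt(2) ≈ 3840.0 + 364.87*I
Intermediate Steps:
E(m, O) = m**2
f(z) = 25 + 5*z
L(U) = -12 + 129*sqrt(U) (L(U) = -12 + 3*(43*sqrt(U)) = -12 + 129*sqrt(U))
(((3*2)*E(-4, 3))*f(2) + 492) + L(-8) = (((3*2)*(-4)**2)*(25 + 5*2) + 492) + (-12 + 129*sqrt(-8)) = ((6*16)*(25 + 10) + 492) + (-12 + 129*(2*I*sqrt(2))) = (96*35 + 492) + (-12 + 258*I*sqrt(2)) = (3360 + 492) + (-12 + 258*I*sqrt(2)) = 3852 + (-12 + 258*I*sqrt(2)) = 3840 + 258*I*sqrt(2)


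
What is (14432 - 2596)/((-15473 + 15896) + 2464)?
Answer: 11836/2887 ≈ 4.0998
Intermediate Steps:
(14432 - 2596)/((-15473 + 15896) + 2464) = 11836/(423 + 2464) = 11836/2887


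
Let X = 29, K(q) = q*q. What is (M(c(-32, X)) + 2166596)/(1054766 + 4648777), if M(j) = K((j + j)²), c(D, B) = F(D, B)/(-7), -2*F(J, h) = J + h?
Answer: 5201997077/13694206743 ≈ 0.37987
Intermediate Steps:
K(q) = q²
F(J, h) = -J/2 - h/2 (F(J, h) = -(J + h)/2 = -J/2 - h/2)
c(D, B) = B/14 + D/14 (c(D, B) = (-D/2 - B/2)/(-7) = (-B/2 - D/2)*(-⅐) = B/14 + D/14)
M(j) = 16*j⁴ (M(j) = ((j + j)²)² = ((2*j)²)² = (4*j²)² = 16*j⁴)
(M(c(-32, X)) + 2166596)/(1054766 + 4648777) = (16*((1/14)*29 + (1/14)*(-32))⁴ + 2166596)/(1054766 + 4648777) = (16*(29/14 - 16/7)⁴ + 2166596)/5703543 = (16*(-3/14)⁴ + 2166596)*(1/5703543) = (16*(81/38416) + 2166596)*(1/5703543) = (81/2401 + 2166596)*(1/5703543) = (5201997077/2401)*(1/5703543) = 5201997077/13694206743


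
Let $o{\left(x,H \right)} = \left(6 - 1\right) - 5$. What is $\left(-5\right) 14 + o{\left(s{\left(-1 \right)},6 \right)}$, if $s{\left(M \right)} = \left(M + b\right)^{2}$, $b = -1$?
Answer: $-70$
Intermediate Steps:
$s{\left(M \right)} = \left(-1 + M\right)^{2}$ ($s{\left(M \right)} = \left(M - 1\right)^{2} = \left(-1 + M\right)^{2}$)
$o{\left(x,H \right)} = 0$ ($o{\left(x,H \right)} = 5 - 5 = 0$)
$\left(-5\right) 14 + o{\left(s{\left(-1 \right)},6 \right)} = \left(-5\right) 14 + 0 = -70 + 0 = -70$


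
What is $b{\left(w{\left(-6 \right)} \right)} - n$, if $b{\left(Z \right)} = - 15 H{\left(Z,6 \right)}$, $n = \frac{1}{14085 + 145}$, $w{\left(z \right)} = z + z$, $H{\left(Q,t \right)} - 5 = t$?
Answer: $- \frac{2347951}{14230} \approx -165.0$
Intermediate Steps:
$H{\left(Q,t \right)} = 5 + t$
$w{\left(z \right)} = 2 z$
$n = \frac{1}{14230} \approx 7.0274 \cdot 10^{-5}$
$b{\left(Z \right)} = -165$ ($b{\left(Z \right)} = - 15 \left(5 + 6\right) = \left(-15\right) 11 = -165$)
$b{\left(w{\left(-6 \right)} \right)} - n = -165 - \frac{1}{14230} = - \frac{2347951}{14230}$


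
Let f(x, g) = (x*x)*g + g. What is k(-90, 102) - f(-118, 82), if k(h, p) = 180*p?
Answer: -1123490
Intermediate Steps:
f(x, g) = g + g*x² (f(x, g) = x²*g + g = g*x² + g = g + g*x²)
k(-90, 102) - f(-118, 82) = 180*102 - 82*(1 + (-118)²) = 18360 - 82*(1 + 13924) = 18360 - 82*13925 = 18360 - 1*1141850 = 18360 - 1141850 = -1123490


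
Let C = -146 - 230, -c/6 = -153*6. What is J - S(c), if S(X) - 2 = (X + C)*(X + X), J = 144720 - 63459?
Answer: -56452853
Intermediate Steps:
J = 81261
c = 5508 (c = -(-918)*6 = -6*(-918) = 5508)
C = -376
S(X) = 2 + 2*X*(-376 + X) (S(X) = 2 + (X - 376)*(X + X) = 2 + (-376 + X)*(2*X) = 2 + 2*X*(-376 + X))
J - S(c) = 81261 - (2 - 752*5508 + 2*5508**2) = 81261 - (2 - 4142016 + 2*30338064) = 81261 - (2 - 4142016 + 60676128) = 81261 - 1*56534114 = 81261 - 56534114 = -56452853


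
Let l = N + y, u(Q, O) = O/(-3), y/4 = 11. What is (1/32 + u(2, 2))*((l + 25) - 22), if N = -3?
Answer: -671/24 ≈ -27.958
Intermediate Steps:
y = 44 (y = 4*11 = 44)
u(Q, O) = -O/3 (u(Q, O) = O*(-1/3) = -O/3)
l = 41 (l = -3 + 44 = 41)
(1/32 + u(2, 2))*((l + 25) - 22) = (1/32 - 1/3*2)*((41 + 25) - 22) = (1/32 - 2/3)*(66 - 22) = -61/96*44 = -671/24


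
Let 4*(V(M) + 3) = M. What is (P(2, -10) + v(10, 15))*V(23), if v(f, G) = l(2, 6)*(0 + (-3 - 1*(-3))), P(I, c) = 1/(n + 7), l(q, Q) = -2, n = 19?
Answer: 11/104 ≈ 0.10577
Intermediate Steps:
V(M) = -3 + M/4
P(I, c) = 1/26 (P(I, c) = 1/(19 + 7) = 1/26)
v(f, G) = 0 (v(f, G) = -2*(0 + (-3 - 1*(-3))) = -2*(0 + (-3 + 3)) = -2*(0 + 0) = -2*0 = 0)
(P(2, -10) + v(10, 15))*V(23) = (1/26 + 0)*(-3 + (¼)*23) = (-3 + 23/4)/26 = (1/26)*(11/4) = 11/104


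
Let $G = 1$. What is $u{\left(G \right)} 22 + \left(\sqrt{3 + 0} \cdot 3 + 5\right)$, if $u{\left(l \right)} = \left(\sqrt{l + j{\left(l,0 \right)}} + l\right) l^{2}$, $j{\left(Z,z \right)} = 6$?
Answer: $27 + 3 \sqrt{3} + 22 \sqrt{7} \approx 90.403$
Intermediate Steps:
$u{\left(l \right)} = l^{2} \left(l + \sqrt{6 + l}\right)$ ($u{\left(l \right)} = \left(\sqrt{l + 6} + l\right) l^{2} = \left(\sqrt{6 + l} + l\right) l^{2} = \left(l + \sqrt{6 + l}\right) l^{2} = l^{2} \left(l + \sqrt{6 + l}\right)$)
$u{\left(G \right)} 22 + \left(\sqrt{3 + 0} \cdot 3 + 5\right) = 1^{2} \left(1 + \sqrt{6 + 1}\right) 22 + \left(\sqrt{3 + 0} \cdot 3 + 5\right) = 1 \left(1 + \sqrt{7}\right) 22 + \left(\sqrt{3} \cdot 3 + 5\right) = \left(1 + \sqrt{7}\right) 22 + \left(3 \sqrt{3} + 5\right) = \left(22 + 22 \sqrt{7}\right) + \left(5 + 3 \sqrt{3}\right) = 27 + 3 \sqrt{3} + 22 \sqrt{7}$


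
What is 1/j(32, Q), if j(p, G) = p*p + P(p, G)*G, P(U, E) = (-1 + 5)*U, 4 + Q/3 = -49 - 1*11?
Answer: -1/23552 ≈ -4.2459e-5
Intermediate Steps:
Q = -192 (Q = -12 + 3*(-49 - 1*11) = -12 + 3*(-49 - 11) = -12 + 3*(-60) = -12 - 180 = -192)
P(U, E) = 4*U
j(p, G) = p**2 + 4*G*p (j(p, G) = p*p + (4*p)*G = p**2 + 4*G*p)
1/j(32, Q) = 1/(32*(32 + 4*(-192))) = 1/(32*(32 - 768)) = 1/(32*(-736)) = 1/(-23552) = -1/23552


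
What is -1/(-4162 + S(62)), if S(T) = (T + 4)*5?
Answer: 1/3832 ≈ 0.00026096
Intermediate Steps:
S(T) = 20 + 5*T (S(T) = (4 + T)*5 = 20 + 5*T)
-1/(-4162 + S(62)) = -1/(-4162 + (20 + 5*62)) = -1/(-4162 + (20 + 310)) = -1/(-4162 + 330) = -1/(-3832) = -1*(-1/3832) = 1/3832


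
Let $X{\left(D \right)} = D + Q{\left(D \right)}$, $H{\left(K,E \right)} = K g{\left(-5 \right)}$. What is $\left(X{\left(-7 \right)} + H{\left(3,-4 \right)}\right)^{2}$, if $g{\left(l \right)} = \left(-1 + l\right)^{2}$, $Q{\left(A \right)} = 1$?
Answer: $10404$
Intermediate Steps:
$H{\left(K,E \right)} = 36 K$ ($H{\left(K,E \right)} = K \left(-1 - 5\right)^{2} = K \left(-6\right)^{2} = K 36 = 36 K$)
$X{\left(D \right)} = 1 + D$ ($X{\left(D \right)} = D + 1 = 1 + D$)
$\left(X{\left(-7 \right)} + H{\left(3,-4 \right)}\right)^{2} = \left(\left(1 - 7\right) + 36 \cdot 3\right)^{2} = \left(-6 + 108\right)^{2} = 102^{2} = 10404$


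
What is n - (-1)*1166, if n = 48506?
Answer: 49672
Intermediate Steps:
n - (-1)*1166 = 48506 - (-1)*1166 = 48506 - 1*(-1166) = 48506 + 1166 = 49672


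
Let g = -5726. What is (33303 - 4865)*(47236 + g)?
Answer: 1180461380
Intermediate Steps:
(33303 - 4865)*(47236 + g) = (33303 - 4865)*(47236 - 5726) = 28438*41510 = 1180461380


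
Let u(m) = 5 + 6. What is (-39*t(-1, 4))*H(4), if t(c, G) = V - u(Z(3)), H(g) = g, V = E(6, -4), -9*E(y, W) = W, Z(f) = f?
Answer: 4940/3 ≈ 1646.7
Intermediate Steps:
u(m) = 11
E(y, W) = -W/9
V = 4/9 (V = -⅑*(-4) = 4/9 ≈ 0.44444)
t(c, G) = -95/9 (t(c, G) = 4/9 - 1*11 = 4/9 - 11 = -95/9)
(-39*t(-1, 4))*H(4) = -39*(-95/9)*4 = (1235/3)*4 = 4940/3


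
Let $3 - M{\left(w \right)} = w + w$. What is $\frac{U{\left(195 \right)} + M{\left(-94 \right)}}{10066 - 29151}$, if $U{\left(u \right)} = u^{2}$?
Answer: $- \frac{38216}{19085} \approx -2.0024$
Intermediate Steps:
$M{\left(w \right)} = 3 - 2 w$ ($M{\left(w \right)} = 3 - \left(w + w\right) = 3 - 2 w$)
$\frac{U{\left(195 \right)} + M{\left(-94 \right)}}{10066 - 29151} = \frac{195^{2} + \left(3 - -188\right)}{10066 - 29151} = \frac{38025 + \left(3 + 188\right)}{-19085} = \left(38025 + 191\right) \left(- \frac{1}{19085}\right) = 38216 \left(- \frac{1}{19085}\right) = - \frac{38216}{19085}$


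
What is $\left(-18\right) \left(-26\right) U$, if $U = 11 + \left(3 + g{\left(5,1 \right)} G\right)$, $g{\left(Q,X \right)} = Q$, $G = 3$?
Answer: $13572$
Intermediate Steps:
$U = 29$ ($U = 11 + \left(3 + 5 \cdot 3\right) = 11 + \left(3 + 15\right) = 11 + 18 = 29$)
$\left(-18\right) \left(-26\right) U = \left(-18\right) \left(-26\right) 29 = 468 \cdot 29 = 13572$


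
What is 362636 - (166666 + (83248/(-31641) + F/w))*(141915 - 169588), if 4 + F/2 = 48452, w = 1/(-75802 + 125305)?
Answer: 4200092961488273894/31641 ≈ 1.3274e+14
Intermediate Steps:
w = 1/49503 ≈ 2.0201e-5
F = 96896 (F = -8 + 2*48452 = -8 + 96904 = 96896)
362636 - (166666 + (83248/(-31641) + F/w))*(141915 - 169588) = 362636 - (166666 + (83248/(-31641) + 96896/(1/49503)))*(141915 - 169588) = 362636 - (166666 + (83248*(-1/31641) + 96896*49503))*(-27673) = 362636 - (166666 + (-83248/31641 + 4796642688))*(-27673) = 362636 - (166666 + 151770571207760/31641)*(-27673) = 362636 - 151775844686666*(-27673)/31641 = 362636 - 1*(-4200092950014108218/31641) = 362636 + 4200092950014108218/31641 = 4200092961488273894/31641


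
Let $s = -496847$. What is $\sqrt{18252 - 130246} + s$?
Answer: $-496847 + i \sqrt{111994} \approx -4.9685 \cdot 10^{5} + 334.66 i$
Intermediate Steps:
$\sqrt{18252 - 130246} + s = \sqrt{18252 - 130246} - 496847 = \sqrt{-111994} - 496847 = i \sqrt{111994} - 496847 = -496847 + i \sqrt{111994}$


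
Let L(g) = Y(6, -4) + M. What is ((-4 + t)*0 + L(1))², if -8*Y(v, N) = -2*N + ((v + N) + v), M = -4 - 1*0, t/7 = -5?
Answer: 36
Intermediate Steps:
t = -35 (t = 7*(-5) = -35)
M = -4 (M = -4 + 0 = -4)
Y(v, N) = -v/4 + N/8 (Y(v, N) = -(-2*N + ((v + N) + v))/8 = -(-2*N + ((N + v) + v))/8 = -(-2*N + (N + 2*v))/8 = -(-N + 2*v)/8 = -v/4 + N/8)
L(g) = -6 (L(g) = (-¼*6 + (⅛)*(-4)) - 4 = (-3/2 - ½) - 4 = -2 - 4 = -6)
((-4 + t)*0 + L(1))² = ((-4 - 35)*0 - 6)² = (-39*0 - 6)² = (0 - 6)² = (-6)² = 36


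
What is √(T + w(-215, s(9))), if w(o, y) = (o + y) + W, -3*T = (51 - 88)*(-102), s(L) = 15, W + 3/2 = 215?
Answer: I*√4978/2 ≈ 35.277*I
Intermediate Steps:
W = 427/2 (W = -3/2 + 215 = 427/2 ≈ 213.50)
T = -1258 (T = -(51 - 88)*(-102)/3 = -(-37)*(-102)/3 = -⅓*3774 = -1258)
w(o, y) = 427/2 + o + y (w(o, y) = (o + y) + 427/2 = 427/2 + o + y)
√(T + w(-215, s(9))) = √(-1258 + (427/2 - 215 + 15)) = √(-1258 + 27/2) = √(-2489/2) = I*√4978/2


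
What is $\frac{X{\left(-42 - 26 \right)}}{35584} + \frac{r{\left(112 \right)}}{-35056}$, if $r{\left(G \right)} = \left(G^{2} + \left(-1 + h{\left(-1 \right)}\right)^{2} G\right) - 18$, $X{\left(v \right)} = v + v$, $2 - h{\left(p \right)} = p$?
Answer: $- \frac{3644019}{9745568} \approx -0.37392$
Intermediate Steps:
$h{\left(p \right)} = 2 - p$
$X{\left(v \right)} = 2 v$
$r{\left(G \right)} = -18 + G^{2} + 4 G$ ($r{\left(G \right)} = \left(G^{2} + \left(-1 + \left(2 - -1\right)\right)^{2} G\right) - 18 = \left(G^{2} + \left(-1 + \left(2 + 1\right)\right)^{2} G\right) - 18 = \left(G^{2} + \left(-1 + 3\right)^{2} G\right) - 18 = \left(G^{2} + 2^{2} G\right) - 18 = \left(G^{2} + 4 G\right) - 18 = -18 + G^{2} + 4 G$)
$\frac{X{\left(-42 - 26 \right)}}{35584} + \frac{r{\left(112 \right)}}{-35056} = \frac{2 \left(-42 - 26\right)}{35584} + \frac{-18 + 112^{2} + 4 \cdot 112}{-35056} = 2 \left(-42 - 26\right) \frac{1}{35584} + \left(-18 + 12544 + 448\right) \left(- \frac{1}{35056}\right) = 2 \left(-68\right) \frac{1}{35584} + 12974 \left(- \frac{1}{35056}\right) = \left(-136\right) \frac{1}{35584} - \frac{6487}{17528} = - \frac{17}{4448} - \frac{6487}{17528} = - \frac{3644019}{9745568}$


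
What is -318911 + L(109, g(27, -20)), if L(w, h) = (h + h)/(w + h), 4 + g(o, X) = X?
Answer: -27107483/85 ≈ -3.1891e+5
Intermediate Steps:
g(o, X) = -4 + X
L(w, h) = 2*h/(h + w) (L(w, h) = (2*h)/(h + w) = 2*h/(h + w))
-318911 + L(109, g(27, -20)) = -318911 + 2*(-4 - 20)/((-4 - 20) + 109) = -318911 + 2*(-24)/(-24 + 109) = -318911 + 2*(-24)/85 = -318911 + 2*(-24)*(1/85) = -318911 - 48/85 = -27107483/85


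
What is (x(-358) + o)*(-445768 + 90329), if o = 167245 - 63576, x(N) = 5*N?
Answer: -36211769881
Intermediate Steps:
o = 103669
(x(-358) + o)*(-445768 + 90329) = (5*(-358) + 103669)*(-445768 + 90329) = (-1790 + 103669)*(-355439) = 101879*(-355439) = -36211769881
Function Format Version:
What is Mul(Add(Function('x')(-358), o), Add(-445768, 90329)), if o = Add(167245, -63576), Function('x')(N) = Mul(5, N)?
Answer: -36211769881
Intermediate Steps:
o = 103669
Mul(Add(Function('x')(-358), o), Add(-445768, 90329)) = Mul(Add(Mul(5, -358), 103669), Add(-445768, 90329)) = Mul(Add(-1790, 103669), -355439) = Mul(101879, -355439) = -36211769881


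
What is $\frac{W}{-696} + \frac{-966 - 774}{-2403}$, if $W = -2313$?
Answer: $\frac{752131}{185832} \approx 4.0474$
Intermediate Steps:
$\frac{W}{-696} + \frac{-966 - 774}{-2403} = - \frac{2313}{-696} + \frac{-966 - 774}{-2403} = \left(-2313\right) \left(- \frac{1}{696}\right) - - \frac{580}{801} = \frac{771}{232} + \frac{580}{801} = \frac{752131}{185832}$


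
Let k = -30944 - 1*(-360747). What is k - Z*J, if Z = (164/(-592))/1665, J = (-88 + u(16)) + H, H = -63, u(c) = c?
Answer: 1806001105/5476 ≈ 3.2980e+5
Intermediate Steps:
J = -135 (J = (-88 + 16) - 63 = -72 - 63 = -135)
Z = -41/246420 (Z = (164*(-1/592))*(1/1665) = -41/148*1/1665 = -41/246420 ≈ -0.00016638)
k = 329803 (k = -30944 + 360747 = 329803)
k - Z*J = 329803 - (-41)*(-135)/246420 = 329803 - 1*123/5476 = 329803 - 123/5476 = 1806001105/5476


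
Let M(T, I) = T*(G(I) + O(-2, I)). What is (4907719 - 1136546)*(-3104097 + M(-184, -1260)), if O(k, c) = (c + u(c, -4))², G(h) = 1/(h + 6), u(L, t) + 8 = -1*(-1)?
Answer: -705757114176172667/627 ≈ -1.1256e+15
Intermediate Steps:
u(L, t) = -7 (u(L, t) = -8 - 1*(-1) = -8 + 1 = -7)
G(h) = 1/(6 + h)
O(k, c) = (-7 + c)² (O(k, c) = (c - 7)² = (-7 + c)²)
M(T, I) = T*((-7 + I)² + 1/(6 + I)) (M(T, I) = T*(1/(6 + I) + (-7 + I)²) = T*((-7 + I)² + 1/(6 + I)))
(4907719 - 1136546)*(-3104097 + M(-184, -1260)) = (4907719 - 1136546)*(-3104097 - 184*(1 + (-7 - 1260)²*(6 - 1260))/(6 - 1260)) = 3771173*(-3104097 - 184*(1 + (-1267)²*(-1254))/(-1254)) = 3771173*(-3104097 - 184*(-1/1254)*(1 + 1605289*(-1254))) = 3771173*(-3104097 - 184*(-1/1254)*(1 - 2013032406)) = 3771173*(-3104097 - 184*(-1/1254)*(-2013032405)) = 3771173*(-3104097 - 185198981260/627) = 3771173*(-187145250079/627) = -705757114176172667/627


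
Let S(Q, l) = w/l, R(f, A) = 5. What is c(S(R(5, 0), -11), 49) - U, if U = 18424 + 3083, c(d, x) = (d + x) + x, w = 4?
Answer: -235503/11 ≈ -21409.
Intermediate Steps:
S(Q, l) = 4/l
c(d, x) = d + 2*x
U = 21507
c(S(R(5, 0), -11), 49) - U = (4/(-11) + 2*49) - 1*21507 = (4*(-1/11) + 98) - 21507 = (-4/11 + 98) - 21507 = 1074/11 - 21507 = -235503/11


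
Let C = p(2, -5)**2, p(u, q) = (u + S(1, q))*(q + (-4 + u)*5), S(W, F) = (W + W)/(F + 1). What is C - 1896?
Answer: -5559/4 ≈ -1389.8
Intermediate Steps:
S(W, F) = 2*W/(1 + F) (S(W, F) = (2*W)/(1 + F) = 2*W/(1 + F))
p(u, q) = (u + 2/(1 + q))*(-20 + q + 5*u) (p(u, q) = (u + 2*1/(1 + q))*(q + (-4 + u)*5) = (u + 2/(1 + q))*(q + (-20 + 5*u)) = (u + 2/(1 + q))*(-20 + q + 5*u))
C = 2025/4 (C = ((-40 + 2*(-5) + 10*2 + 2*(1 - 5)*(-20 - 5 + 5*2))/(1 - 5))**2 = ((-40 - 10 + 20 + 2*(-4)*(-20 - 5 + 10))/(-4))**2 = (-(-40 - 10 + 20 + 2*(-4)*(-15))/4)**2 = (-(-40 - 10 + 20 + 120)/4)**2 = (-1/4*90)**2 = (-45/2)**2 = 2025/4 ≈ 506.25)
C - 1896 = 2025/4 - 1896 = -5559/4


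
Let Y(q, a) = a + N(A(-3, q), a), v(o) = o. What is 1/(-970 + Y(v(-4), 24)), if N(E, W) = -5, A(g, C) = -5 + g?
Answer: -1/951 ≈ -0.0010515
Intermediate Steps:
Y(q, a) = -5 + a (Y(q, a) = a - 5 = -5 + a)
1/(-970 + Y(v(-4), 24)) = 1/(-970 + (-5 + 24)) = 1/(-970 + 19) = 1/(-951) = -1/951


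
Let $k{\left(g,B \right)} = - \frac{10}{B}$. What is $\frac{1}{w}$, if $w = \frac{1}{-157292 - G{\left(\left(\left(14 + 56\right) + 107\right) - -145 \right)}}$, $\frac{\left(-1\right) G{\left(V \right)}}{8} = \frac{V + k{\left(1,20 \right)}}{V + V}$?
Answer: $- \frac{25323369}{161} \approx -1.5729 \cdot 10^{5}$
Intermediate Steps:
$G{\left(V \right)} = - \frac{4 \left(- \frac{1}{2} + V\right)}{V}$ ($G{\left(V \right)} = - 8 \frac{V - \frac{10}{20}}{V + V} = - 8 \frac{V - \frac{1}{2}}{2 V} = - 8 \left(V - \frac{1}{2}\right) \frac{1}{2 V} = - 8 \left(- \frac{1}{2} + V\right) \frac{1}{2 V} = - 8 \frac{- \frac{1}{2} + V}{2 V} = - \frac{4 \left(- \frac{1}{2} + V\right)}{V}$)
$w = - \frac{161}{25323369}$ ($w = \frac{1}{-157292 - \left(-4 + \frac{2}{\left(\left(14 + 56\right) + 107\right) - -145}\right)} = \frac{1}{-157292 - \left(-4 + \frac{2}{\left(70 + 107\right) + 145}\right)} = \frac{1}{-157292 - \left(-4 + \frac{2}{177 + 145}\right)} = \frac{1}{-157292 - \left(-4 + \frac{2}{322}\right)} = \frac{1}{-157292 - \left(-4 + 2 \cdot \frac{1}{322}\right)} = \frac{1}{-157292 - \left(-4 + \frac{1}{161}\right)} = \frac{1}{-157292 - - \frac{643}{161}} = \frac{1}{-157292 + \frac{643}{161}} = \frac{1}{- \frac{25323369}{161}} = - \frac{161}{25323369} \approx -6.3578 \cdot 10^{-6}$)
$\frac{1}{w} = \frac{1}{- \frac{161}{25323369}} = - \frac{25323369}{161}$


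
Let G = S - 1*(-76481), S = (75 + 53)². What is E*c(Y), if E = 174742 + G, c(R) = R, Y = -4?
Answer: -1070428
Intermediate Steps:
S = 16384 (S = 128² = 16384)
G = 92865 (G = 16384 - 1*(-76481) = 16384 + 76481 = 92865)
E = 267607 (E = 174742 + 92865 = 267607)
E*c(Y) = 267607*(-4) = -1070428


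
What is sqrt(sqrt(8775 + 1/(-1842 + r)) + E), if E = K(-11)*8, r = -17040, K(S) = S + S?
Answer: sqrt(-6972140736 + 6294*sqrt(347616673802))/6294 ≈ 9.0733*I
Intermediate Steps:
K(S) = 2*S
E = -176 (E = (2*(-11))*8 = -22*8 = -176)
sqrt(sqrt(8775 + 1/(-1842 + r)) + E) = sqrt(sqrt(8775 + 1/(-1842 - 17040)) - 176) = sqrt(sqrt(8775 + 1/(-18882)) - 176) = sqrt(sqrt(8775 - 1/18882) - 176) = sqrt(sqrt(165689549/18882) - 176) = sqrt(sqrt(347616673802)/6294 - 176) = sqrt(-176 + sqrt(347616673802)/6294)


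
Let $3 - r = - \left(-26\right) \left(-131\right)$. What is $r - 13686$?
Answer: $-10277$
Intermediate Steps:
$r = 3409$ ($r = 3 - - \left(-26\right) \left(-131\right) = 3 - \left(-1\right) 3406 = 3 - -3406 = 3 + 3406 = 3409$)
$r - 13686 = 3409 - 13686 = -10277$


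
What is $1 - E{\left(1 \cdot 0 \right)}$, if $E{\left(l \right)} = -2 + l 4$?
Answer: $3$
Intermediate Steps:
$E{\left(l \right)} = -2 + 4 l$
$1 - E{\left(1 \cdot 0 \right)} = 1 - \left(-2 + 4 \cdot 1 \cdot 0\right) = 1 - \left(-2 + 4 \cdot 0\right) = 1 - \left(-2 + 0\right) = 1 - -2 = 1 + 2 = 3$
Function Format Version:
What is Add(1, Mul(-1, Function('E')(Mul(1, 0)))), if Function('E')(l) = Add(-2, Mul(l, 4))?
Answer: 3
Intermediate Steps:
Function('E')(l) = Add(-2, Mul(4, l))
Add(1, Mul(-1, Function('E')(Mul(1, 0)))) = Add(1, Mul(-1, Add(-2, Mul(4, Mul(1, 0))))) = Add(1, Mul(-1, Add(-2, Mul(4, 0)))) = Add(1, Mul(-1, Add(-2, 0))) = Add(1, Mul(-1, -2)) = Add(1, 2) = 3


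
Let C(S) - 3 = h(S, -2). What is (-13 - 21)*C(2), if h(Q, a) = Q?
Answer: -170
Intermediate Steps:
C(S) = 3 + S
(-13 - 21)*C(2) = (-13 - 21)*(3 + 2) = -34*5 = -170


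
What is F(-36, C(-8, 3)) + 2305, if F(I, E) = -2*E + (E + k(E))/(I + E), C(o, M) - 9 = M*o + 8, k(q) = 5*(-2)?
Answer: 99734/43 ≈ 2319.4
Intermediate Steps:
k(q) = -10
C(o, M) = 17 + M*o (C(o, M) = 9 + (M*o + 8) = 9 + (8 + M*o) = 17 + M*o)
F(I, E) = -2*E + (-10 + E)/(E + I) (F(I, E) = -2*E + (E - 10)/(I + E) = -2*E + (-10 + E)/(E + I))
F(-36, C(-8, 3)) + 2305 = (-10 + (17 + 3*(-8)) - 2*(17 + 3*(-8))² - 2*(17 + 3*(-8))*(-36))/((17 + 3*(-8)) - 36) + 2305 = (-10 + (17 - 24) - 2*(17 - 24)² - 2*(17 - 24)*(-36))/((17 - 24) - 36) + 2305 = (-10 - 7 - 2*(-7)² - 2*(-7)*(-36))/(-7 - 36) + 2305 = (-10 - 7 - 2*49 - 504)/(-43) + 2305 = -(-10 - 7 - 98 - 504)/43 + 2305 = -1/43*(-619) + 2305 = 619/43 + 2305 = 99734/43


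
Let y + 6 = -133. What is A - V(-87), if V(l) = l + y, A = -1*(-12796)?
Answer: 13022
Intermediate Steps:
y = -139 (y = -6 - 133 = -139)
A = 12796
V(l) = -139 + l (V(l) = l - 139 = -139 + l)
A - V(-87) = 12796 - (-139 - 87) = 12796 - 1*(-226) = 12796 + 226 = 13022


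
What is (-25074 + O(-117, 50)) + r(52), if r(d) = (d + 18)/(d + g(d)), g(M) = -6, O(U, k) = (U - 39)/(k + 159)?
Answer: -120526991/4807 ≈ -25073.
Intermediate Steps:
O(U, k) = (-39 + U)/(159 + k)
r(d) = (18 + d)/(-6 + d) (r(d) = (d + 18)/(d - 6) = (18 + d)/(-6 + d))
(-25074 + O(-117, 50)) + r(52) = (-25074 + (-39 - 117)/(159 + 50)) + (18 + 52)/(-6 + 52) = (-25074 - 156/209) + 70/46 = (-25074 + (1/209)*(-156)) + (1/46)*70 = (-25074 - 156/209) + 35/23 = -5240622/209 + 35/23 = -120526991/4807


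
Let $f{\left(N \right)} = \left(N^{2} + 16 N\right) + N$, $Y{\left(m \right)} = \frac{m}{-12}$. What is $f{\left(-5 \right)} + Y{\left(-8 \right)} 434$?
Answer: $\frac{688}{3} \approx 229.33$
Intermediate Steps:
$Y{\left(m \right)} = - \frac{m}{12}$ ($Y{\left(m \right)} = m \left(- \frac{1}{12}\right) = - \frac{m}{12}$)
$f{\left(N \right)} = N^{2} + 17 N$
$f{\left(-5 \right)} + Y{\left(-8 \right)} 434 = - 5 \left(17 - 5\right) + \left(- \frac{1}{12}\right) \left(-8\right) 434 = \left(-5\right) 12 + \frac{2}{3} \cdot 434 = -60 + \frac{868}{3} = \frac{688}{3}$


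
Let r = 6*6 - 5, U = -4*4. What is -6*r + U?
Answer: -202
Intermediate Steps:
U = -16
r = 31 (r = 36 - 5 = 31)
-6*r + U = -6*31 - 16 = -186 - 16 = -202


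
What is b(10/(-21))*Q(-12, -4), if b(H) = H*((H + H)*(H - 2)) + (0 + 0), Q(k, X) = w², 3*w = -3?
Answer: -10400/9261 ≈ -1.1230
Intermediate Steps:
w = -1 (w = (⅓)*(-3) = -1)
Q(k, X) = 1 (Q(k, X) = (-1)² = 1)
b(H) = 2*H²*(-2 + H) (b(H) = H*((2*H)*(-2 + H)) + 0 = H*(2*H*(-2 + H)) + 0 = 2*H²*(-2 + H) + 0 = 2*H²*(-2 + H))
b(10/(-21))*Q(-12, -4) = (2*(10/(-21))²*(-2 + 10/(-21)))*1 = (2*(10*(-1/21))²*(-2 + 10*(-1/21)))*1 = (2*(-10/21)²*(-2 - 10/21))*1 = (2*(100/441)*(-52/21))*1 = -10400/9261*1 = -10400/9261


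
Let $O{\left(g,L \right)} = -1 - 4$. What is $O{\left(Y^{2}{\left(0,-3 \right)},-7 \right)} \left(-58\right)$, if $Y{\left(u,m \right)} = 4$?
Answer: $290$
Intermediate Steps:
$O{\left(g,L \right)} = -5$
$O{\left(Y^{2}{\left(0,-3 \right)},-7 \right)} \left(-58\right) = \left(-5\right) \left(-58\right) = 290$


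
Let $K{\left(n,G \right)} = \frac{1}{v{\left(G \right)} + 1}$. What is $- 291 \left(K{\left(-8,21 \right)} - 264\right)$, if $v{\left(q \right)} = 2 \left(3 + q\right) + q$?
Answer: $\frac{5377389}{70} \approx 76820.0$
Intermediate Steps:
$v{\left(q \right)} = 6 + 3 q$ ($v{\left(q \right)} = \left(6 + 2 q\right) + q = 6 + 3 q$)
$K{\left(n,G \right)} = \frac{1}{7 + 3 G}$ ($K{\left(n,G \right)} = \frac{1}{\left(6 + 3 G\right) + 1} = \frac{1}{7 + 3 G}$)
$- 291 \left(K{\left(-8,21 \right)} - 264\right) = - 291 \left(\frac{1}{7 + 3 \cdot 21} - 264\right) = - 291 \left(\frac{1}{7 + 63} - 264\right) = - 291 \left(\frac{1}{70} - 264\right) = \left(-291\right) \left(- \frac{18479}{70}\right) = \frac{5377389}{70}$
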